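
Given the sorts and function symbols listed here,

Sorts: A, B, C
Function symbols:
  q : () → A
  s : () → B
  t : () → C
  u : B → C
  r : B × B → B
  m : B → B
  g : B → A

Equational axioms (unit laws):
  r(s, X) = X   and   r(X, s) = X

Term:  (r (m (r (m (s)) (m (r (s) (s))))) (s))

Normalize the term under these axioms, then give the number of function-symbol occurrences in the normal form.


1. (r (m (r (m (s)) (m (r (s) (s))))) (s))  →  (m (r (m (s)) (m (r (s) (s)))))
2. (m (r (m (s)) (m (r (s) (s)))))  →  (m (r (m (s)) (m (s))))
normal form: (m (r (m (s)) (m (s))))

size = 6


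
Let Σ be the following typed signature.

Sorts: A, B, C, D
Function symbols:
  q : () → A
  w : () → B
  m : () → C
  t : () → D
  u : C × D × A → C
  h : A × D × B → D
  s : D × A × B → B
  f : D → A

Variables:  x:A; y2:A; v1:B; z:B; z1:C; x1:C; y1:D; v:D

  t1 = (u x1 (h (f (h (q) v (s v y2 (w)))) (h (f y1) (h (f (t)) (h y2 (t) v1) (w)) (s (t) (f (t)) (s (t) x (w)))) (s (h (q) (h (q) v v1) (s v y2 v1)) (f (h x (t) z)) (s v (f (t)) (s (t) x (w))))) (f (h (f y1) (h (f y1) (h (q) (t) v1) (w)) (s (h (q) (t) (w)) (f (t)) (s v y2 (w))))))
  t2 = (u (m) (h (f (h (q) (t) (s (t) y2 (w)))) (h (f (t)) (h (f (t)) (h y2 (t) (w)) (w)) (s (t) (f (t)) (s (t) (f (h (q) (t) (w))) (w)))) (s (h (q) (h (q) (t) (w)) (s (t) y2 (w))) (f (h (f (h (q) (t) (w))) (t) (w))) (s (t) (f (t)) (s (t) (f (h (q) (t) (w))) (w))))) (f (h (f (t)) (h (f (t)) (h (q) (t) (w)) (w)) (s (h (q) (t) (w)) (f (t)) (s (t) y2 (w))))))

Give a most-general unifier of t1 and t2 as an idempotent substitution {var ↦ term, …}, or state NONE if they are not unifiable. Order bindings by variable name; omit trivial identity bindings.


{v ↦ (t), v1 ↦ (w), x ↦ (f (h (q) (t) (w))), x1 ↦ (m), y1 ↦ (t), z ↦ (w)}


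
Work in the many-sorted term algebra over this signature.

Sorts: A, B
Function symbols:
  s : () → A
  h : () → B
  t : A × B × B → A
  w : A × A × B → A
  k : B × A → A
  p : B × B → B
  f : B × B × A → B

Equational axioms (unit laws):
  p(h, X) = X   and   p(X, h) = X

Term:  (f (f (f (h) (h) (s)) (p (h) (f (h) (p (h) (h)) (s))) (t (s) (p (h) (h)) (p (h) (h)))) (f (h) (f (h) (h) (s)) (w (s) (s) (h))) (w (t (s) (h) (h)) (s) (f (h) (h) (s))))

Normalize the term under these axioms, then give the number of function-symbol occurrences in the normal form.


1. (f (f (f (h) (h) (s)) (p (h) (f (h) (p (h) (h)) (s))) (t (s) (p (h) (h)) (p (h) (h)))) (f (h) (f (h) (h) (s)) (w (s) (s) (h))) (w (t (s) (h) (h)) (s) (f (h) (h) (s))))  →  (f (f (f (h) (h) (s)) (f (h) (p (h) (h)) (s)) (t (s) (p (h) (h)) (p (h) (h)))) (f (h) (f (h) (h) (s)) (w (s) (s) (h))) (w (t (s) (h) (h)) (s) (f (h) (h) (s))))
2. (f (f (f (h) (h) (s)) (f (h) (p (h) (h)) (s)) (t (s) (p (h) (h)) (p (h) (h)))) (f (h) (f (h) (h) (s)) (w (s) (s) (h))) (w (t (s) (h) (h)) (s) (f (h) (h) (s))))  →  (f (f (f (h) (h) (s)) (f (h) (h) (s)) (t (s) (p (h) (h)) (p (h) (h)))) (f (h) (f (h) (h) (s)) (w (s) (s) (h))) (w (t (s) (h) (h)) (s) (f (h) (h) (s))))
3. (f (f (f (h) (h) (s)) (f (h) (h) (s)) (t (s) (p (h) (h)) (p (h) (h)))) (f (h) (f (h) (h) (s)) (w (s) (s) (h))) (w (t (s) (h) (h)) (s) (f (h) (h) (s))))  →  (f (f (f (h) (h) (s)) (f (h) (h) (s)) (t (s) (h) (p (h) (h)))) (f (h) (f (h) (h) (s)) (w (s) (s) (h))) (w (t (s) (h) (h)) (s) (f (h) (h) (s))))
4. (f (f (f (h) (h) (s)) (f (h) (h) (s)) (t (s) (h) (p (h) (h)))) (f (h) (f (h) (h) (s)) (w (s) (s) (h))) (w (t (s) (h) (h)) (s) (f (h) (h) (s))))  →  (f (f (f (h) (h) (s)) (f (h) (h) (s)) (t (s) (h) (h))) (f (h) (f (h) (h) (s)) (w (s) (s) (h))) (w (t (s) (h) (h)) (s) (f (h) (h) (s))))
normal form: (f (f (f (h) (h) (s)) (f (h) (h) (s)) (t (s) (h) (h))) (f (h) (f (h) (h) (s)) (w (s) (s) (h))) (w (t (s) (h) (h)) (s) (f (h) (h) (s))))

size = 34


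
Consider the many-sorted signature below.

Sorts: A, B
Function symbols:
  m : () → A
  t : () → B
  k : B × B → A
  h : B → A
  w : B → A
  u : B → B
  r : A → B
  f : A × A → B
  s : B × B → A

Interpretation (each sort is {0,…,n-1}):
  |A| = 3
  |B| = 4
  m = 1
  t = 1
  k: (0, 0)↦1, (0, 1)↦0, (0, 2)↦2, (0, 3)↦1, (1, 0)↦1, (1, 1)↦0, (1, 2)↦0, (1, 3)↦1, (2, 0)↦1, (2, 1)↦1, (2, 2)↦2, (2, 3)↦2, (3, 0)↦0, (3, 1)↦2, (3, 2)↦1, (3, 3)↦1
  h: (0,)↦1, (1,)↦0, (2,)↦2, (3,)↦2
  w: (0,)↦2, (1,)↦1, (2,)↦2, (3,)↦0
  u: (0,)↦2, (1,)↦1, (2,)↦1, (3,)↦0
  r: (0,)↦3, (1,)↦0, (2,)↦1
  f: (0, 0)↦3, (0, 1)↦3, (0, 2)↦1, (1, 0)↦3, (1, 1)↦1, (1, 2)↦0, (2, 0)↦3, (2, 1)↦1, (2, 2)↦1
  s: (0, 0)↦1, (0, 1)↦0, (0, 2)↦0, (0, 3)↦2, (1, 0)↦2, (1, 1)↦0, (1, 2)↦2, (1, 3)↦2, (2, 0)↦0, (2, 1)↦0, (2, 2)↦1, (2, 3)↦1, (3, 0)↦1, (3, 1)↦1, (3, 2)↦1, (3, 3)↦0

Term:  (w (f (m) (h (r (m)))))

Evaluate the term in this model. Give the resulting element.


value = 1

  m = 1
  m = 1
  (r (m)) = r(1,) = 0
  (h (r (m))) = h(0,) = 1
  (f (m) (h (r (m)))) = f(1, 1) = 1
  (w (f (m) (h (r (m))))) = w(1,) = 1


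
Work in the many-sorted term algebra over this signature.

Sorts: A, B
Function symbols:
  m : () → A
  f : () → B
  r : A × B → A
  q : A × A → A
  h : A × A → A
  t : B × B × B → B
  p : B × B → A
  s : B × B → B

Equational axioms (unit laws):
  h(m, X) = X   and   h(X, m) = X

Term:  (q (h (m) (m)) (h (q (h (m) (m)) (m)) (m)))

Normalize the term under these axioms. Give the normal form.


normal form = (q (m) (q (m) (m)))

1. (q (h (m) (m)) (h (q (h (m) (m)) (m)) (m)))  →  (q (m) (h (q (h (m) (m)) (m)) (m)))
2. (q (m) (h (q (h (m) (m)) (m)) (m)))  →  (q (m) (q (h (m) (m)) (m)))
3. (q (m) (q (h (m) (m)) (m)))  →  (q (m) (q (m) (m)))


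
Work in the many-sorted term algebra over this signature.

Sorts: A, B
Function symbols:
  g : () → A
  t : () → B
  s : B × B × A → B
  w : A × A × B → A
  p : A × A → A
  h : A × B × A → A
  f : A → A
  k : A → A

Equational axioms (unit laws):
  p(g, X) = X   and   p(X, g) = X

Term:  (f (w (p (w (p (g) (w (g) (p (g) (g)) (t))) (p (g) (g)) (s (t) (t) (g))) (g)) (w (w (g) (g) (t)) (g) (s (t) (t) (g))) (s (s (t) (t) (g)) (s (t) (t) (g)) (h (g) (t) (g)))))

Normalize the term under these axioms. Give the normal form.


normal form = (f (w (w (w (g) (g) (t)) (g) (s (t) (t) (g))) (w (w (g) (g) (t)) (g) (s (t) (t) (g))) (s (s (t) (t) (g)) (s (t) (t) (g)) (h (g) (t) (g)))))

1. (f (w (p (w (p (g) (w (g) (p (g) (g)) (t))) (p (g) (g)) (s (t) (t) (g))) (g)) (w (w (g) (g) (t)) (g) (s (t) (t) (g))) (s (s (t) (t) (g)) (s (t) (t) (g)) (h (g) (t) (g)))))  →  (f (w (w (p (g) (w (g) (p (g) (g)) (t))) (p (g) (g)) (s (t) (t) (g))) (w (w (g) (g) (t)) (g) (s (t) (t) (g))) (s (s (t) (t) (g)) (s (t) (t) (g)) (h (g) (t) (g)))))
2. (f (w (w (p (g) (w (g) (p (g) (g)) (t))) (p (g) (g)) (s (t) (t) (g))) (w (w (g) (g) (t)) (g) (s (t) (t) (g))) (s (s (t) (t) (g)) (s (t) (t) (g)) (h (g) (t) (g)))))  →  (f (w (w (w (g) (p (g) (g)) (t)) (p (g) (g)) (s (t) (t) (g))) (w (w (g) (g) (t)) (g) (s (t) (t) (g))) (s (s (t) (t) (g)) (s (t) (t) (g)) (h (g) (t) (g)))))
3. (f (w (w (w (g) (p (g) (g)) (t)) (p (g) (g)) (s (t) (t) (g))) (w (w (g) (g) (t)) (g) (s (t) (t) (g))) (s (s (t) (t) (g)) (s (t) (t) (g)) (h (g) (t) (g)))))  →  (f (w (w (w (g) (g) (t)) (p (g) (g)) (s (t) (t) (g))) (w (w (g) (g) (t)) (g) (s (t) (t) (g))) (s (s (t) (t) (g)) (s (t) (t) (g)) (h (g) (t) (g)))))
4. (f (w (w (w (g) (g) (t)) (p (g) (g)) (s (t) (t) (g))) (w (w (g) (g) (t)) (g) (s (t) (t) (g))) (s (s (t) (t) (g)) (s (t) (t) (g)) (h (g) (t) (g)))))  →  (f (w (w (w (g) (g) (t)) (g) (s (t) (t) (g))) (w (w (g) (g) (t)) (g) (s (t) (t) (g))) (s (s (t) (t) (g)) (s (t) (t) (g)) (h (g) (t) (g)))))


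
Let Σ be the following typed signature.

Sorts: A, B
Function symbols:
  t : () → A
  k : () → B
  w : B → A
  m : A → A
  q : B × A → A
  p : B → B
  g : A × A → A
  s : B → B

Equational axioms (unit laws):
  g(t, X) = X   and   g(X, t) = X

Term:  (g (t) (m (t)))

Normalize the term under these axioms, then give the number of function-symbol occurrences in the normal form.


1. (g (t) (m (t)))  →  (m (t))
normal form: (m (t))

size = 2


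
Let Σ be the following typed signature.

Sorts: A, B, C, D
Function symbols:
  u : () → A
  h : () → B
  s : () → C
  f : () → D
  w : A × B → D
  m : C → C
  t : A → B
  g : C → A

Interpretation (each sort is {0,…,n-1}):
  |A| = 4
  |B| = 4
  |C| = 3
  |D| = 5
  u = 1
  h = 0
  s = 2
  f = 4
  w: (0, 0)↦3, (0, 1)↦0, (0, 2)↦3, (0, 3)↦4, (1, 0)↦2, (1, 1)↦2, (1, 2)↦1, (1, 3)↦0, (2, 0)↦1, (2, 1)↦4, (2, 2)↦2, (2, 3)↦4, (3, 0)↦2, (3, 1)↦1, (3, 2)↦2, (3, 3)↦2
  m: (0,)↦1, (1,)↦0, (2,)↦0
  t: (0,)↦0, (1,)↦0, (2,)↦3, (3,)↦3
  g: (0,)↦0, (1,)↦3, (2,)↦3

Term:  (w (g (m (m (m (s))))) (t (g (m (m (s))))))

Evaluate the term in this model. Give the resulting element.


value = 4

  s = 2
  (m (s)) = m(2,) = 0
  (m (m (s))) = m(0,) = 1
  (m (m (m (s)))) = m(1,) = 0
  (g (m (m (m (s))))) = g(0,) = 0
  s = 2
  (m (s)) = m(2,) = 0
  (m (m (s))) = m(0,) = 1
  (g (m (m (s)))) = g(1,) = 3
  (t (g (m (m (s))))) = t(3,) = 3
  (w (g (m (m (m (s))))) (t (g (m (m (s)))))) = w(0, 3) = 4


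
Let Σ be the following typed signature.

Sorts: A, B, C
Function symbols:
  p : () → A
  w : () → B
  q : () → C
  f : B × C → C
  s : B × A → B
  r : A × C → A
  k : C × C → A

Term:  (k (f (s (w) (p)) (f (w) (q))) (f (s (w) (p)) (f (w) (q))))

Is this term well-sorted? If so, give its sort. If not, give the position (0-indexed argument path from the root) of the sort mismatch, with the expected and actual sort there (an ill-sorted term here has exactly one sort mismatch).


well-sorted; sort = A

      (w) : B
      (p) : A
    (s (w) (p)) : B
      (w) : B
      (q) : C
    (f (w) (q)) : C
  (f (s (w) (p)) (f (w) (q))) : C
      (w) : B
      (p) : A
    (s (w) (p)) : B
      (w) : B
      (q) : C
    (f (w) (q)) : C
  (f (s (w) (p)) (f (w) (q))) : C
(k (f (s (w) (p)) (f (w) (q))) (f (s (w) (p)) (f (w) (q)))) : A


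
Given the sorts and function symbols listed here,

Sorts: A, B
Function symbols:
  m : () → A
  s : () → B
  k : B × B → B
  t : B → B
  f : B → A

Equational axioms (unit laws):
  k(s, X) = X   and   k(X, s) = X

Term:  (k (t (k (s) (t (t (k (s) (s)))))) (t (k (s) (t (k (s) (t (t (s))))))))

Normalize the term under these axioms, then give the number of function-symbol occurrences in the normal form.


1. (k (t (k (s) (t (t (k (s) (s)))))) (t (k (s) (t (k (s) (t (t (s))))))))  →  (k (t (t (t (k (s) (s))))) (t (k (s) (t (k (s) (t (t (s))))))))
2. (k (t (t (t (k (s) (s))))) (t (k (s) (t (k (s) (t (t (s))))))))  →  (k (t (t (t (s)))) (t (k (s) (t (k (s) (t (t (s))))))))
3. (k (t (t (t (s)))) (t (k (s) (t (k (s) (t (t (s))))))))  →  (k (t (t (t (s)))) (t (t (k (s) (t (t (s)))))))
4. (k (t (t (t (s)))) (t (t (k (s) (t (t (s)))))))  →  (k (t (t (t (s)))) (t (t (t (t (s))))))
normal form: (k (t (t (t (s)))) (t (t (t (t (s))))))

size = 10


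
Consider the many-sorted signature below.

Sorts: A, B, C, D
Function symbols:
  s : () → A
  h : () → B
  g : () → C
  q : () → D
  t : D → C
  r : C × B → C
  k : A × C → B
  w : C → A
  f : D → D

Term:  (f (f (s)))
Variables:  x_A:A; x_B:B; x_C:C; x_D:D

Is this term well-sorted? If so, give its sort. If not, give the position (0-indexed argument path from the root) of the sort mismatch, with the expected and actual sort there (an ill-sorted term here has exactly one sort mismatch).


ill-sorted at position [0, 0]: expected D, got A

    (s) : A
  (f (s)) : ✗ arg 0 at [0, 0] has sort A, expected D


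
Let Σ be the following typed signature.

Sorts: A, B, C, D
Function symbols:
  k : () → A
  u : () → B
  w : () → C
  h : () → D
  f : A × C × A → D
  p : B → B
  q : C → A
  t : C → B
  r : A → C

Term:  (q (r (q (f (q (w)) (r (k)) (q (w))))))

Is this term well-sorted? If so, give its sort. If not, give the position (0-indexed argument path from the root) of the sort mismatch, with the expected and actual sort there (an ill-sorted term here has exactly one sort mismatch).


          (w) : C
        (q (w)) : A
          (k) : A
        (r (k)) : C
          (w) : C
        (q (w)) : A
      (f (q (w)) (r (k)) (q (w))) : D
    (q (f (q (w)) (r (k)) (q (w)))) : ✗ arg 0 at [0, 0, 0] has sort D, expected C

ill-sorted at position [0, 0, 0]: expected C, got D


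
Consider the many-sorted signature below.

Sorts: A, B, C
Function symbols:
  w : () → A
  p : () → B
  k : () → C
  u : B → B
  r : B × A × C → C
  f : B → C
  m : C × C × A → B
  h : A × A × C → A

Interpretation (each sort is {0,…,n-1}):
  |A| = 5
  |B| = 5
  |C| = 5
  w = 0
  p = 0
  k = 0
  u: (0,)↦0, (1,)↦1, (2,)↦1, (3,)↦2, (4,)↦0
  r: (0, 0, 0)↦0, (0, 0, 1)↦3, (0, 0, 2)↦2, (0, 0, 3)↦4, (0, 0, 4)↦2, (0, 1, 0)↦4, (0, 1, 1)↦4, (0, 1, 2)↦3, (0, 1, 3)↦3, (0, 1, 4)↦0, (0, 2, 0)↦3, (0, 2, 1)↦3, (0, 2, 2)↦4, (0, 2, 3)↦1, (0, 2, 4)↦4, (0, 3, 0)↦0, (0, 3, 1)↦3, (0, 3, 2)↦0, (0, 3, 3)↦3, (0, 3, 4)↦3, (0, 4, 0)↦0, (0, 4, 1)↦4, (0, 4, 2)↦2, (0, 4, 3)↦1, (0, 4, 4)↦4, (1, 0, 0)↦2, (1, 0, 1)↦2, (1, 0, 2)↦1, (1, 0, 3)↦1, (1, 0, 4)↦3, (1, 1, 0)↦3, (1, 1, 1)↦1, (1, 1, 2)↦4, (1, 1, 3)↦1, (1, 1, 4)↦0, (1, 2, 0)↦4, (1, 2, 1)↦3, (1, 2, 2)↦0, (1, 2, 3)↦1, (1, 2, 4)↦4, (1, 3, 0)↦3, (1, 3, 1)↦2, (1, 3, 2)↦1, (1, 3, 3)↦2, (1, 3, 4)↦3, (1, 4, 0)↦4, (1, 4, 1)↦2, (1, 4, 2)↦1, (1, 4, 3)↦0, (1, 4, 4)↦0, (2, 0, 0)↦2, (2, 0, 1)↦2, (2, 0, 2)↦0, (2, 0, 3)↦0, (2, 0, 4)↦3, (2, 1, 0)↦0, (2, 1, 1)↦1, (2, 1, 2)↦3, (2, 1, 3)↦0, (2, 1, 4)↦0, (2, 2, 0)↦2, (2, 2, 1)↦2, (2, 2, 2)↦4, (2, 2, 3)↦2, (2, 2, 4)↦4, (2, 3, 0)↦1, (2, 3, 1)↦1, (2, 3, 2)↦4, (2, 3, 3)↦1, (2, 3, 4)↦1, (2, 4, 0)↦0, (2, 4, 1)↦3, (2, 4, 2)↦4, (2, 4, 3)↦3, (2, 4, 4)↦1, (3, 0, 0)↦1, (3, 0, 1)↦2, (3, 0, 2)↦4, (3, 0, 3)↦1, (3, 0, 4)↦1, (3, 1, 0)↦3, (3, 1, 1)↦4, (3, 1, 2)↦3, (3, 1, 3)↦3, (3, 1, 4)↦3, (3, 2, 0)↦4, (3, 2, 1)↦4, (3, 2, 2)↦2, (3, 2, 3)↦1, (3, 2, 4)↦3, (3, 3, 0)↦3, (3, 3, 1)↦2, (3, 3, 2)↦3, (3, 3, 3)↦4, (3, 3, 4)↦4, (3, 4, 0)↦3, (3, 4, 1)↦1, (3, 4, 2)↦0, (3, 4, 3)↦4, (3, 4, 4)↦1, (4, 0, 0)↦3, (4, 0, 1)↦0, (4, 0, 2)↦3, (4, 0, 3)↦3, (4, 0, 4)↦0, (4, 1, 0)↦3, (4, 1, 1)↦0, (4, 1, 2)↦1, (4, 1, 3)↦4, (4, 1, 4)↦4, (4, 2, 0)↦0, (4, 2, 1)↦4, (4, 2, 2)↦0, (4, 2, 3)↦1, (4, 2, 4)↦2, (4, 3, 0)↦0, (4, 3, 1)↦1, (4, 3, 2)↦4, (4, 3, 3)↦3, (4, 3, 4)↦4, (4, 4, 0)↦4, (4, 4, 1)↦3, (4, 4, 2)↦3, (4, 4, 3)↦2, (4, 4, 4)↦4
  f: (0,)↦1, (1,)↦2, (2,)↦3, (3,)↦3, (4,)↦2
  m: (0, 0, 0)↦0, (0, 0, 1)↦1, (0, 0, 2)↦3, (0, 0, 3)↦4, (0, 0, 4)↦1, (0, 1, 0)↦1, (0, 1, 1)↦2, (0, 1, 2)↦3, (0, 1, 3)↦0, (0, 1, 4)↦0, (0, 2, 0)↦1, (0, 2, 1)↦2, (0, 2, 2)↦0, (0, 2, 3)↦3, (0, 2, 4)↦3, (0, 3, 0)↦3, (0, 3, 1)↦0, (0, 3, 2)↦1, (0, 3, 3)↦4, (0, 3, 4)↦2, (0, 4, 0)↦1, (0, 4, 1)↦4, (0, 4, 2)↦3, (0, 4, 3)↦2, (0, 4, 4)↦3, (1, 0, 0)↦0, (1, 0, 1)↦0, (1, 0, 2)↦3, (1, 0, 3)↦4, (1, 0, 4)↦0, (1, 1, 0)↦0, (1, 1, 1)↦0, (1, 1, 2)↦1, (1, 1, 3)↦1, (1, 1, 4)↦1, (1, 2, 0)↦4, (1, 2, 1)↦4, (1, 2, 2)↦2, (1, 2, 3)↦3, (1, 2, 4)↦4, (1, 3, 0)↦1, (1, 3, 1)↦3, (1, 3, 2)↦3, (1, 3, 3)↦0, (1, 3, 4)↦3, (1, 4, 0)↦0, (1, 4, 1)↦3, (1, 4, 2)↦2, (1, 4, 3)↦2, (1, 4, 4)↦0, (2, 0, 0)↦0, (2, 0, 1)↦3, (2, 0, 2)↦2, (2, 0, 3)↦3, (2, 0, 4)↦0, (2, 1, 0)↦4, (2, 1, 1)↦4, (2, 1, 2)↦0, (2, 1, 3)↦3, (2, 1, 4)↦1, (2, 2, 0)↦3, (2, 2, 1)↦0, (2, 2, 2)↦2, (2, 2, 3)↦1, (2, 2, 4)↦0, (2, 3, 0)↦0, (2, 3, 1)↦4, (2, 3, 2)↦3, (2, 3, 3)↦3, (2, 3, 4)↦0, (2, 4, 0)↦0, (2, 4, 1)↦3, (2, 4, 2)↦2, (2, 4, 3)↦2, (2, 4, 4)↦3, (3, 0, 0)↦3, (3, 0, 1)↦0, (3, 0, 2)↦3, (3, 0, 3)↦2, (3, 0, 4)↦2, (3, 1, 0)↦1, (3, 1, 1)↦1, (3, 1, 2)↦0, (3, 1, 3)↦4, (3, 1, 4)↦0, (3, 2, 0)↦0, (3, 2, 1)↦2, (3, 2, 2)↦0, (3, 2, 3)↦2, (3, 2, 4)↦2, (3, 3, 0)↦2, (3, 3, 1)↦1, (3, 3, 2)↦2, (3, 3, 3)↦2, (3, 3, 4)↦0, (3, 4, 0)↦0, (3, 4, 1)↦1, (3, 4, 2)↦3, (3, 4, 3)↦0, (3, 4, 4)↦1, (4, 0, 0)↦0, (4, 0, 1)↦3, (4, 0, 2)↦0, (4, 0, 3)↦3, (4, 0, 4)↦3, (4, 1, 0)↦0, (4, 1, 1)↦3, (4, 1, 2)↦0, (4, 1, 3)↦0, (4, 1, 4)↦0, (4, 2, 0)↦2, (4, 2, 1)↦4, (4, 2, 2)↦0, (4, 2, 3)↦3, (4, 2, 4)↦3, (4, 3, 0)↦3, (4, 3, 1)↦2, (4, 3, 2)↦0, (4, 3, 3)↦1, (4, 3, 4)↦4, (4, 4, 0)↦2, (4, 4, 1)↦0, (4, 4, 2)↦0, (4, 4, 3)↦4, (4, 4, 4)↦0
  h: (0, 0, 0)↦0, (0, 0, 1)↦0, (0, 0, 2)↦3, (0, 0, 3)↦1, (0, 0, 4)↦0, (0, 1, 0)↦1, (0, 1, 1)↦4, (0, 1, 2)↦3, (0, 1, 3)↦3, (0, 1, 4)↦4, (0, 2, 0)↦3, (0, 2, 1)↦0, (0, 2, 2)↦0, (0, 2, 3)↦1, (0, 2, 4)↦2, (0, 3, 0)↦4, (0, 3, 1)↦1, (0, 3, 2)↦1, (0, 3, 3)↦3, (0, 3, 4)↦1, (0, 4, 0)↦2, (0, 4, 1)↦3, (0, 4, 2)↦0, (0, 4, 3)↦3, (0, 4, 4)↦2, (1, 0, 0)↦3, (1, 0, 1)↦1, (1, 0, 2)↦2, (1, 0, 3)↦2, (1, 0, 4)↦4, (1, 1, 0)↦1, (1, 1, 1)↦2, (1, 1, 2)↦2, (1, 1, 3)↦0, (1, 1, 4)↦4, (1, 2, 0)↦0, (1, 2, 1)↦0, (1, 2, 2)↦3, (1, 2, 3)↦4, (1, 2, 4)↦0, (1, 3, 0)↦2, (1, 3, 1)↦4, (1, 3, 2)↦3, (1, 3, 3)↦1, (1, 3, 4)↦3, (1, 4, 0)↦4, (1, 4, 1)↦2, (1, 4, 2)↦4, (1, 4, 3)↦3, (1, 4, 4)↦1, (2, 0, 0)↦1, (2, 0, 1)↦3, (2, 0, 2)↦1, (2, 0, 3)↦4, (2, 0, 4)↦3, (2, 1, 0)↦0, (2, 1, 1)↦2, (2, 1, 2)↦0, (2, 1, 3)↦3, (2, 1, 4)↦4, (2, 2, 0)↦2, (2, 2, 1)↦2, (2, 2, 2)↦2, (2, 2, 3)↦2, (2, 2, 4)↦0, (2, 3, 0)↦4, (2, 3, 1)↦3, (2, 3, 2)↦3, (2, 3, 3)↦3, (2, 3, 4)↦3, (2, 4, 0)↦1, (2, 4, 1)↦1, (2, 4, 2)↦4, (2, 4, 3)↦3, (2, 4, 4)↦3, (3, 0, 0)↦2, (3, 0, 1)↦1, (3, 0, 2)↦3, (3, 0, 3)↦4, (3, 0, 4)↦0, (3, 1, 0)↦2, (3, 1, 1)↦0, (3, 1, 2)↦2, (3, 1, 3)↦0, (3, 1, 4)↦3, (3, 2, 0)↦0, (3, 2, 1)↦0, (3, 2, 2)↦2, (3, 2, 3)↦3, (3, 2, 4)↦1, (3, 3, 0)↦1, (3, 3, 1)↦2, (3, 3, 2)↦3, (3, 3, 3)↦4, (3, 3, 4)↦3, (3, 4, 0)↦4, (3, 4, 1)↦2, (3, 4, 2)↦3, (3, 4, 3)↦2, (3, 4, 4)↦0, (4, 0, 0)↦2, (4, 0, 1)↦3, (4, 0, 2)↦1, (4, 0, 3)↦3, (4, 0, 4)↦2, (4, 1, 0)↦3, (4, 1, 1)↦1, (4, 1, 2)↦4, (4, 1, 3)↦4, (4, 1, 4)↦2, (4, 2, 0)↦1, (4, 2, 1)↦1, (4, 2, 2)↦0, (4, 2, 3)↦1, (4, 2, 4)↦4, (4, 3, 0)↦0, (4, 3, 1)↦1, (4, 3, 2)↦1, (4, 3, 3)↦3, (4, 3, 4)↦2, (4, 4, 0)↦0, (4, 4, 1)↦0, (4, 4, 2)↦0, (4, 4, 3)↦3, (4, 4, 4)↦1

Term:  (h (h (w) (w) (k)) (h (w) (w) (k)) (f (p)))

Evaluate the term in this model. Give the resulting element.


  w = 0
  w = 0
  k = 0
  (h (w) (w) (k)) = h(0, 0, 0) = 0
  w = 0
  w = 0
  k = 0
  (h (w) (w) (k)) = h(0, 0, 0) = 0
  p = 0
  (f (p)) = f(0,) = 1
  (h (h (w) (w) (k)) (h (w) (w) (k)) (f (p))) = h(0, 0, 1) = 0

value = 0


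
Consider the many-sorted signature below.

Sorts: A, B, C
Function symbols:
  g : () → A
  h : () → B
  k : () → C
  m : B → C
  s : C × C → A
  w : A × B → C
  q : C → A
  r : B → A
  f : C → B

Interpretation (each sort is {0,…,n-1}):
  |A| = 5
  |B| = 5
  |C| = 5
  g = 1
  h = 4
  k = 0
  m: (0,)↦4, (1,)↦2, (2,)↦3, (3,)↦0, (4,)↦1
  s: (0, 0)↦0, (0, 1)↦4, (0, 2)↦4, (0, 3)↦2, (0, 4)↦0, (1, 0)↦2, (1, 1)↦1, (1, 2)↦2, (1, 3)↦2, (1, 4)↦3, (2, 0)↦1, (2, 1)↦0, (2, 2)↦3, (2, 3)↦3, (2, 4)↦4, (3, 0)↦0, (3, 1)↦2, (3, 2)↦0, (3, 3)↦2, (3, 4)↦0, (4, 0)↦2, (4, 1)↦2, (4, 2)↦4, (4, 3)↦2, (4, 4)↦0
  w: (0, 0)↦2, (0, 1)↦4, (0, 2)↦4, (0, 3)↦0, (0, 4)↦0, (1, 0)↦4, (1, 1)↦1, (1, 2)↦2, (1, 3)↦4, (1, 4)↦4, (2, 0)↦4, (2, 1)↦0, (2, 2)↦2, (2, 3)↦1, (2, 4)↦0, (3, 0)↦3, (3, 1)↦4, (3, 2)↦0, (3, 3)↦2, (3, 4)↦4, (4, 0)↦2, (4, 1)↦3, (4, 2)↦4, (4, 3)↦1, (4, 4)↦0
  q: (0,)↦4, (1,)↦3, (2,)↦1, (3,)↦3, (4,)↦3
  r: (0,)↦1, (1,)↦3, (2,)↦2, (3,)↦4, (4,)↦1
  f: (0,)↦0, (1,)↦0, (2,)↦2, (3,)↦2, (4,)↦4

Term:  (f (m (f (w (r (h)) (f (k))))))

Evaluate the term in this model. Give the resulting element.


  h = 4
  (r (h)) = r(4,) = 1
  k = 0
  (f (k)) = f(0,) = 0
  (w (r (h)) (f (k))) = w(1, 0) = 4
  (f (w (r (h)) (f (k)))) = f(4,) = 4
  (m (f (w (r (h)) (f (k))))) = m(4,) = 1
  (f (m (f (w (r (h)) (f (k)))))) = f(1,) = 0

value = 0


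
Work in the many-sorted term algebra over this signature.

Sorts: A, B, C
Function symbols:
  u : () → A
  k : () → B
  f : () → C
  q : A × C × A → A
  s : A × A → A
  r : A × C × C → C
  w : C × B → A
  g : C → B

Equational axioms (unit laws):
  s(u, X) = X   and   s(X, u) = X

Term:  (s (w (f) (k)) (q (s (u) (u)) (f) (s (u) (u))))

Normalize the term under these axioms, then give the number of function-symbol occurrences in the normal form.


size = 8

1. (s (w (f) (k)) (q (s (u) (u)) (f) (s (u) (u))))  →  (s (w (f) (k)) (q (u) (f) (s (u) (u))))
2. (s (w (f) (k)) (q (u) (f) (s (u) (u))))  →  (s (w (f) (k)) (q (u) (f) (u)))
normal form: (s (w (f) (k)) (q (u) (f) (u)))


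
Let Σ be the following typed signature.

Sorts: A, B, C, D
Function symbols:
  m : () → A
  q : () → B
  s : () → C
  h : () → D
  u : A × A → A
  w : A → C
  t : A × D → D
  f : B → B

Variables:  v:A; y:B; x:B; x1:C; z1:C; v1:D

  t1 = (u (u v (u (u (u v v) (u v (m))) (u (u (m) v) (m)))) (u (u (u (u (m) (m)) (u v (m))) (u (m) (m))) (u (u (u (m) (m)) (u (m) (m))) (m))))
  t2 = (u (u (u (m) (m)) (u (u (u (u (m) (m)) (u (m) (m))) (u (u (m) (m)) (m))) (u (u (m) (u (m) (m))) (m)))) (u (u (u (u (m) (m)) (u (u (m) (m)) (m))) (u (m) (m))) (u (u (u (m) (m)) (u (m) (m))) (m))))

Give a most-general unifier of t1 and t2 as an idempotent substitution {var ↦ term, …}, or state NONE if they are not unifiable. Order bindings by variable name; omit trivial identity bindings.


{v ↦ (u (m) (m))}


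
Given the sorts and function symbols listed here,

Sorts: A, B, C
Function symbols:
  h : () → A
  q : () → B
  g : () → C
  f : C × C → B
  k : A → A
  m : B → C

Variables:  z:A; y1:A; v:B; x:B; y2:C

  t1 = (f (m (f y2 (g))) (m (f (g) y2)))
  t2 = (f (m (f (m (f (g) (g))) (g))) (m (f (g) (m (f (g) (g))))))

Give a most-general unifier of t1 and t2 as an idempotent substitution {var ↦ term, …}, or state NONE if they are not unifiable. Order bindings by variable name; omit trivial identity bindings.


{y2 ↦ (m (f (g) (g)))}


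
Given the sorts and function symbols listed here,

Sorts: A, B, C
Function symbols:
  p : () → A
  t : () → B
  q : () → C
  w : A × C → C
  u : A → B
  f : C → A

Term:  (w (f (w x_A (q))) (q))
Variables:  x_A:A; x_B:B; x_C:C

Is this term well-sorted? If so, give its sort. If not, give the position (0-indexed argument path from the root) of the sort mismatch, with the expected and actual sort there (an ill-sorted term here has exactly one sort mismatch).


well-sorted; sort = C

      x_A : A
      (q) : C
    (w x_A (q)) : C
  (f (w x_A (q))) : A
  (q) : C
(w (f (w x_A (q))) (q)) : C


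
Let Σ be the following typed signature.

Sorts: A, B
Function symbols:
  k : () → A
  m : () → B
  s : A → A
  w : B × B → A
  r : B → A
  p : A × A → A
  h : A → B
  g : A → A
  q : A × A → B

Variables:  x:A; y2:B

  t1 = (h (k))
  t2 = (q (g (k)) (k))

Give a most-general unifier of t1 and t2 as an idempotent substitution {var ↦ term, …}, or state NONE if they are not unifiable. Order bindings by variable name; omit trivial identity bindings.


NONE (not unifiable)

head clash or occurs-check failure — not unifiable


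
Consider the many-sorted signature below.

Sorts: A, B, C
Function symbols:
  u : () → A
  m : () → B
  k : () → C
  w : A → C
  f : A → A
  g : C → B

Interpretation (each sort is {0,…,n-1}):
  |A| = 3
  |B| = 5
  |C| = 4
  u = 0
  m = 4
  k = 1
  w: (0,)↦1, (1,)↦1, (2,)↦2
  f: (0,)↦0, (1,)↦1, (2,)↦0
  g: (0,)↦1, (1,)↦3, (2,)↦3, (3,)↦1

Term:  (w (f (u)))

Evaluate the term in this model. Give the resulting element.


value = 1

  u = 0
  (f (u)) = f(0,) = 0
  (w (f (u))) = w(0,) = 1


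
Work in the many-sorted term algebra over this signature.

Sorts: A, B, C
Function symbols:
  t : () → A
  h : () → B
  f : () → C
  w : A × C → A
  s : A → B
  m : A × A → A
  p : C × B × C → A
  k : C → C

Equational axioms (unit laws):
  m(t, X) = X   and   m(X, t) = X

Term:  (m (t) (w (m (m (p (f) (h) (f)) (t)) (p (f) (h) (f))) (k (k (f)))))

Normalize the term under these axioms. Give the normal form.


normal form = (w (m (p (f) (h) (f)) (p (f) (h) (f))) (k (k (f))))

1. (m (t) (w (m (m (p (f) (h) (f)) (t)) (p (f) (h) (f))) (k (k (f)))))  →  (w (m (m (p (f) (h) (f)) (t)) (p (f) (h) (f))) (k (k (f))))
2. (w (m (m (p (f) (h) (f)) (t)) (p (f) (h) (f))) (k (k (f))))  →  (w (m (p (f) (h) (f)) (p (f) (h) (f))) (k (k (f))))


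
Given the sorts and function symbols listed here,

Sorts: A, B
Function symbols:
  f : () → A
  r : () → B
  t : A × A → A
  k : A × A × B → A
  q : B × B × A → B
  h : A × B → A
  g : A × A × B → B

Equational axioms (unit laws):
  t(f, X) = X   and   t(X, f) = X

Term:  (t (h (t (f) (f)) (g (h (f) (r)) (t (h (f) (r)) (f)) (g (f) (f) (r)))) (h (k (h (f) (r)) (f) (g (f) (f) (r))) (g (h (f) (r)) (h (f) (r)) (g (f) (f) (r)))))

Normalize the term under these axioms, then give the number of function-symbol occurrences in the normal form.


1. (t (h (t (f) (f)) (g (h (f) (r)) (t (h (f) (r)) (f)) (g (f) (f) (r)))) (h (k (h (f) (r)) (f) (g (f) (f) (r))) (g (h (f) (r)) (h (f) (r)) (g (f) (f) (r)))))  →  (t (h (f) (g (h (f) (r)) (t (h (f) (r)) (f)) (g (f) (f) (r)))) (h (k (h (f) (r)) (f) (g (f) (f) (r))) (g (h (f) (r)) (h (f) (r)) (g (f) (f) (r)))))
2. (t (h (f) (g (h (f) (r)) (t (h (f) (r)) (f)) (g (f) (f) (r)))) (h (k (h (f) (r)) (f) (g (f) (f) (r))) (g (h (f) (r)) (h (f) (r)) (g (f) (f) (r)))))  →  (t (h (f) (g (h (f) (r)) (h (f) (r)) (g (f) (f) (r)))) (h (k (h (f) (r)) (f) (g (f) (f) (r))) (g (h (f) (r)) (h (f) (r)) (g (f) (f) (r)))))
normal form: (t (h (f) (g (h (f) (r)) (h (f) (r)) (g (f) (f) (r)))) (h (k (h (f) (r)) (f) (g (f) (f) (r))) (g (h (f) (r)) (h (f) (r)) (g (f) (f) (r)))))

size = 35


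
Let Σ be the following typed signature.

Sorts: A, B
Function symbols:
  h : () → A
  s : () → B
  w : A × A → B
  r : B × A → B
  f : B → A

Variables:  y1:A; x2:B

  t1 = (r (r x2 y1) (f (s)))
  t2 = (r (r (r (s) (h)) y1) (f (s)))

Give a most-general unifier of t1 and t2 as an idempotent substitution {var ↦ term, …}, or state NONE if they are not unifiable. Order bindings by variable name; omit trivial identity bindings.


{x2 ↦ (r (s) (h))}


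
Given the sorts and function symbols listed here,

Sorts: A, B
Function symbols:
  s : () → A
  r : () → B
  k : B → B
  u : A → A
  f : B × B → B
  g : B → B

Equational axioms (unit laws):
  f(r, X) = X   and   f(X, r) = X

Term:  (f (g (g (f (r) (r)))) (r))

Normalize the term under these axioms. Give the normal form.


normal form = (g (g (r)))

1. (f (g (g (f (r) (r)))) (r))  →  (g (g (f (r) (r))))
2. (g (g (f (r) (r))))  →  (g (g (r)))


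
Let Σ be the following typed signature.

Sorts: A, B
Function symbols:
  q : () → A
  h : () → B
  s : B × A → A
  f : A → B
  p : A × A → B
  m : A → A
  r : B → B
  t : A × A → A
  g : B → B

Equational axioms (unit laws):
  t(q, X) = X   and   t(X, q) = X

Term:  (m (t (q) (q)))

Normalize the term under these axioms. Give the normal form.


normal form = (m (q))

1. (m (t (q) (q)))  →  (m (q))


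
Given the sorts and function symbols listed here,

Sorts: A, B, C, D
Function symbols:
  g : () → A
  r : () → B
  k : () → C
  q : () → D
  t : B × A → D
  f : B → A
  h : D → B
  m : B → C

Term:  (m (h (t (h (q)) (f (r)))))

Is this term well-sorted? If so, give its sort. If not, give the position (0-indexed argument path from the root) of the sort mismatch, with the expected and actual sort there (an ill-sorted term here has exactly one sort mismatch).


        (q) : D
      (h (q)) : B
        (r) : B
      (f (r)) : A
    (t (h (q)) (f (r))) : D
  (h (t (h (q)) (f (r)))) : B
(m (h (t (h (q)) (f (r))))) : C

well-sorted; sort = C


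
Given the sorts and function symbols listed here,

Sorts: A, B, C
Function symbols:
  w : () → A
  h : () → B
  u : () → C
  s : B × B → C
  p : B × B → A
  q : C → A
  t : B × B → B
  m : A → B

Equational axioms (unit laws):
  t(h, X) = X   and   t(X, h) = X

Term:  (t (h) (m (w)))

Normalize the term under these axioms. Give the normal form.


normal form = (m (w))

1. (t (h) (m (w)))  →  (m (w))


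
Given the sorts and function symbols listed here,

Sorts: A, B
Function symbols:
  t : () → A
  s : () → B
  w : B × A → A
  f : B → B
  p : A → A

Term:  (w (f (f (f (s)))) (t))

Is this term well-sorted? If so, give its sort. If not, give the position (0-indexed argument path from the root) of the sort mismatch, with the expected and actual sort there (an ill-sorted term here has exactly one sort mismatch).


well-sorted; sort = A

        (s) : B
      (f (s)) : B
    (f (f (s))) : B
  (f (f (f (s)))) : B
  (t) : A
(w (f (f (f (s)))) (t)) : A


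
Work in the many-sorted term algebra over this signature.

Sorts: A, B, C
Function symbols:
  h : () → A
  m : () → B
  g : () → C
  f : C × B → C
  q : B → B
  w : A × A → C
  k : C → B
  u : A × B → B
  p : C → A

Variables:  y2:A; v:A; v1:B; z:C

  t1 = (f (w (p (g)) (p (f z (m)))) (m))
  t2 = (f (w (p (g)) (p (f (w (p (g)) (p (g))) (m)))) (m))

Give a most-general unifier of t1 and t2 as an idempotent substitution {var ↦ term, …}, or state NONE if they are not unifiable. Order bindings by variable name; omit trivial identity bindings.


{z ↦ (w (p (g)) (p (g)))}


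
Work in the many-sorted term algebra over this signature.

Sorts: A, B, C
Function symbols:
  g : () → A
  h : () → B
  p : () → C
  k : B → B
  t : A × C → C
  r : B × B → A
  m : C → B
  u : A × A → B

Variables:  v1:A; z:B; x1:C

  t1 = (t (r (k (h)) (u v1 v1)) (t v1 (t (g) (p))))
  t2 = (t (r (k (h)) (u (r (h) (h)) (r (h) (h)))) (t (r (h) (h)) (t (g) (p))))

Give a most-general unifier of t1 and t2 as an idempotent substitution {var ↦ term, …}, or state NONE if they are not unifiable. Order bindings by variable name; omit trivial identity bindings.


{v1 ↦ (r (h) (h))}


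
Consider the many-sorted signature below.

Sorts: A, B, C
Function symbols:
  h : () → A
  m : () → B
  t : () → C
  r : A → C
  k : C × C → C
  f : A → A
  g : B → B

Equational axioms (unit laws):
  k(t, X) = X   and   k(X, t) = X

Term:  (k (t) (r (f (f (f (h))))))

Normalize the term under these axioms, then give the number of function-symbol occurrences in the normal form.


size = 5

1. (k (t) (r (f (f (f (h))))))  →  (r (f (f (f (h)))))
normal form: (r (f (f (f (h)))))


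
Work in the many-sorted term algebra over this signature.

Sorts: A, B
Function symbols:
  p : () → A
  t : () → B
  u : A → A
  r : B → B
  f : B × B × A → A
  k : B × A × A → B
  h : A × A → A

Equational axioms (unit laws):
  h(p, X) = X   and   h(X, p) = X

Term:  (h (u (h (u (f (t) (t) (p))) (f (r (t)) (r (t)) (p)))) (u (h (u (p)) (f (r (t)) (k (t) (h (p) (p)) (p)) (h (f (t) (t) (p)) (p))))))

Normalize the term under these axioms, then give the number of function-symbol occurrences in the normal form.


1. (h (u (h (u (f (t) (t) (p))) (f (r (t)) (r (t)) (p)))) (u (h (u (p)) (f (r (t)) (k (t) (h (p) (p)) (p)) (h (f (t) (t) (p)) (p))))))  →  (h (u (h (u (f (t) (t) (p))) (f (r (t)) (r (t)) (p)))) (u (h (u (p)) (f (r (t)) (k (t) (p) (p)) (h (f (t) (t) (p)) (p))))))
2. (h (u (h (u (f (t) (t) (p))) (f (r (t)) (r (t)) (p)))) (u (h (u (p)) (f (r (t)) (k (t) (p) (p)) (h (f (t) (t) (p)) (p))))))  →  (h (u (h (u (f (t) (t) (p))) (f (r (t)) (r (t)) (p)))) (u (h (u (p)) (f (r (t)) (k (t) (p) (p)) (f (t) (t) (p))))))
normal form: (h (u (h (u (f (t) (t) (p))) (f (r (t)) (r (t)) (p)))) (u (h (u (p)) (f (r (t)) (k (t) (p) (p)) (f (t) (t) (p))))))

size = 29


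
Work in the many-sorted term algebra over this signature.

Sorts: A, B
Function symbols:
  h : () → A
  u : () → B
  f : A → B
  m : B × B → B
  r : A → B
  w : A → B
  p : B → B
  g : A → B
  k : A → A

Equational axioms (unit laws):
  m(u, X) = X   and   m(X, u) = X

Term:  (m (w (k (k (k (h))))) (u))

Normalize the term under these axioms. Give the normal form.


normal form = (w (k (k (k (h)))))

1. (m (w (k (k (k (h))))) (u))  →  (w (k (k (k (h)))))


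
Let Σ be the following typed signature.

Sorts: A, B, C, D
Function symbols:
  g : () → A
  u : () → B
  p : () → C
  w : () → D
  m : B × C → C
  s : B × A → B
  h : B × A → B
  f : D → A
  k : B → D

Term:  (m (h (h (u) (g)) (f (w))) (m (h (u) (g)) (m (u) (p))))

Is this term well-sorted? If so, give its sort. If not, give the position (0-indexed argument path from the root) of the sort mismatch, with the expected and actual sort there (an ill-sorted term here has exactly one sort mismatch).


well-sorted; sort = C

      (u) : B
      (g) : A
    (h (u) (g)) : B
      (w) : D
    (f (w)) : A
  (h (h (u) (g)) (f (w))) : B
      (u) : B
      (g) : A
    (h (u) (g)) : B
      (u) : B
      (p) : C
    (m (u) (p)) : C
  (m (h (u) (g)) (m (u) (p))) : C
(m (h (h (u) (g)) (f (w))) (m (h (u) (g)) (m (u) (p)))) : C


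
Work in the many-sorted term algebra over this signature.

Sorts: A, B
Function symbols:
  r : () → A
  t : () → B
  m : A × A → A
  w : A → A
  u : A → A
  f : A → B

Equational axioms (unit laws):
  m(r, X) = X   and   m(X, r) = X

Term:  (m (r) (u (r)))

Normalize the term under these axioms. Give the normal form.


1. (m (r) (u (r)))  →  (u (r))

normal form = (u (r))


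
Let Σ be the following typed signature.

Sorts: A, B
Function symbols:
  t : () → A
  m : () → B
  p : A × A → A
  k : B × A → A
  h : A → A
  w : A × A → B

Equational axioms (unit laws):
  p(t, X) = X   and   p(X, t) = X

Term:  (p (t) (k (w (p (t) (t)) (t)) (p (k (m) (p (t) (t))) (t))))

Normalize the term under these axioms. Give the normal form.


normal form = (k (w (t) (t)) (k (m) (t)))

1. (p (t) (k (w (p (t) (t)) (t)) (p (k (m) (p (t) (t))) (t))))  →  (k (w (p (t) (t)) (t)) (p (k (m) (p (t) (t))) (t)))
2. (k (w (p (t) (t)) (t)) (p (k (m) (p (t) (t))) (t)))  →  (k (w (t) (t)) (p (k (m) (p (t) (t))) (t)))
3. (k (w (t) (t)) (p (k (m) (p (t) (t))) (t)))  →  (k (w (t) (t)) (k (m) (p (t) (t))))
4. (k (w (t) (t)) (k (m) (p (t) (t))))  →  (k (w (t) (t)) (k (m) (t)))


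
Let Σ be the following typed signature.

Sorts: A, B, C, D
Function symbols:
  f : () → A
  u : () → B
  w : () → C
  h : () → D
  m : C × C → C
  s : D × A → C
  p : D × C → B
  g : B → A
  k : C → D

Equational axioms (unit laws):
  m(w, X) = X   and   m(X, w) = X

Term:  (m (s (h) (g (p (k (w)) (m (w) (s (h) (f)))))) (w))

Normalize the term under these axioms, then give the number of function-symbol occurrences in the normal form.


1. (m (s (h) (g (p (k (w)) (m (w) (s (h) (f)))))) (w))  →  (s (h) (g (p (k (w)) (m (w) (s (h) (f))))))
2. (s (h) (g (p (k (w)) (m (w) (s (h) (f))))))  →  (s (h) (g (p (k (w)) (s (h) (f)))))
normal form: (s (h) (g (p (k (w)) (s (h) (f)))))

size = 9


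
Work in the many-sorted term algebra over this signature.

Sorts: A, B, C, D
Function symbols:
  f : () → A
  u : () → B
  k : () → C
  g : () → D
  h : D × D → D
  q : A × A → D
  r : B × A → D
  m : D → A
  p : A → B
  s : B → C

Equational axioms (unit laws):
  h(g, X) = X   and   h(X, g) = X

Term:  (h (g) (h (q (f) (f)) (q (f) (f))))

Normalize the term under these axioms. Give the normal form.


1. (h (g) (h (q (f) (f)) (q (f) (f))))  →  (h (q (f) (f)) (q (f) (f)))

normal form = (h (q (f) (f)) (q (f) (f)))


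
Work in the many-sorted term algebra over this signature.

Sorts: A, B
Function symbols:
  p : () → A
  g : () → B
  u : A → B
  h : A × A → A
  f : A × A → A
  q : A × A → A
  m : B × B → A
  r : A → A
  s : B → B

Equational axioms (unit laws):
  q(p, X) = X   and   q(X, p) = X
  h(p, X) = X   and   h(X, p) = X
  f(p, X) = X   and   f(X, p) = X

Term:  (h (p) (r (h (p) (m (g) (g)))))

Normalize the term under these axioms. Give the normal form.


1. (h (p) (r (h (p) (m (g) (g)))))  →  (r (h (p) (m (g) (g))))
2. (r (h (p) (m (g) (g))))  →  (r (m (g) (g)))

normal form = (r (m (g) (g)))


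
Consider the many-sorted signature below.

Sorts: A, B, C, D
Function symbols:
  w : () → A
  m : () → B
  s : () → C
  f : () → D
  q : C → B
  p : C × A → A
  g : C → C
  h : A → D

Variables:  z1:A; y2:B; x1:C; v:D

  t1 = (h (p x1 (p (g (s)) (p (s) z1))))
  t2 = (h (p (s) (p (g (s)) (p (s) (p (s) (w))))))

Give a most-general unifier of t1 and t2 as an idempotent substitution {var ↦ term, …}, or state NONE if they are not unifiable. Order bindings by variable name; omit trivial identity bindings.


{x1 ↦ (s), z1 ↦ (p (s) (w))}


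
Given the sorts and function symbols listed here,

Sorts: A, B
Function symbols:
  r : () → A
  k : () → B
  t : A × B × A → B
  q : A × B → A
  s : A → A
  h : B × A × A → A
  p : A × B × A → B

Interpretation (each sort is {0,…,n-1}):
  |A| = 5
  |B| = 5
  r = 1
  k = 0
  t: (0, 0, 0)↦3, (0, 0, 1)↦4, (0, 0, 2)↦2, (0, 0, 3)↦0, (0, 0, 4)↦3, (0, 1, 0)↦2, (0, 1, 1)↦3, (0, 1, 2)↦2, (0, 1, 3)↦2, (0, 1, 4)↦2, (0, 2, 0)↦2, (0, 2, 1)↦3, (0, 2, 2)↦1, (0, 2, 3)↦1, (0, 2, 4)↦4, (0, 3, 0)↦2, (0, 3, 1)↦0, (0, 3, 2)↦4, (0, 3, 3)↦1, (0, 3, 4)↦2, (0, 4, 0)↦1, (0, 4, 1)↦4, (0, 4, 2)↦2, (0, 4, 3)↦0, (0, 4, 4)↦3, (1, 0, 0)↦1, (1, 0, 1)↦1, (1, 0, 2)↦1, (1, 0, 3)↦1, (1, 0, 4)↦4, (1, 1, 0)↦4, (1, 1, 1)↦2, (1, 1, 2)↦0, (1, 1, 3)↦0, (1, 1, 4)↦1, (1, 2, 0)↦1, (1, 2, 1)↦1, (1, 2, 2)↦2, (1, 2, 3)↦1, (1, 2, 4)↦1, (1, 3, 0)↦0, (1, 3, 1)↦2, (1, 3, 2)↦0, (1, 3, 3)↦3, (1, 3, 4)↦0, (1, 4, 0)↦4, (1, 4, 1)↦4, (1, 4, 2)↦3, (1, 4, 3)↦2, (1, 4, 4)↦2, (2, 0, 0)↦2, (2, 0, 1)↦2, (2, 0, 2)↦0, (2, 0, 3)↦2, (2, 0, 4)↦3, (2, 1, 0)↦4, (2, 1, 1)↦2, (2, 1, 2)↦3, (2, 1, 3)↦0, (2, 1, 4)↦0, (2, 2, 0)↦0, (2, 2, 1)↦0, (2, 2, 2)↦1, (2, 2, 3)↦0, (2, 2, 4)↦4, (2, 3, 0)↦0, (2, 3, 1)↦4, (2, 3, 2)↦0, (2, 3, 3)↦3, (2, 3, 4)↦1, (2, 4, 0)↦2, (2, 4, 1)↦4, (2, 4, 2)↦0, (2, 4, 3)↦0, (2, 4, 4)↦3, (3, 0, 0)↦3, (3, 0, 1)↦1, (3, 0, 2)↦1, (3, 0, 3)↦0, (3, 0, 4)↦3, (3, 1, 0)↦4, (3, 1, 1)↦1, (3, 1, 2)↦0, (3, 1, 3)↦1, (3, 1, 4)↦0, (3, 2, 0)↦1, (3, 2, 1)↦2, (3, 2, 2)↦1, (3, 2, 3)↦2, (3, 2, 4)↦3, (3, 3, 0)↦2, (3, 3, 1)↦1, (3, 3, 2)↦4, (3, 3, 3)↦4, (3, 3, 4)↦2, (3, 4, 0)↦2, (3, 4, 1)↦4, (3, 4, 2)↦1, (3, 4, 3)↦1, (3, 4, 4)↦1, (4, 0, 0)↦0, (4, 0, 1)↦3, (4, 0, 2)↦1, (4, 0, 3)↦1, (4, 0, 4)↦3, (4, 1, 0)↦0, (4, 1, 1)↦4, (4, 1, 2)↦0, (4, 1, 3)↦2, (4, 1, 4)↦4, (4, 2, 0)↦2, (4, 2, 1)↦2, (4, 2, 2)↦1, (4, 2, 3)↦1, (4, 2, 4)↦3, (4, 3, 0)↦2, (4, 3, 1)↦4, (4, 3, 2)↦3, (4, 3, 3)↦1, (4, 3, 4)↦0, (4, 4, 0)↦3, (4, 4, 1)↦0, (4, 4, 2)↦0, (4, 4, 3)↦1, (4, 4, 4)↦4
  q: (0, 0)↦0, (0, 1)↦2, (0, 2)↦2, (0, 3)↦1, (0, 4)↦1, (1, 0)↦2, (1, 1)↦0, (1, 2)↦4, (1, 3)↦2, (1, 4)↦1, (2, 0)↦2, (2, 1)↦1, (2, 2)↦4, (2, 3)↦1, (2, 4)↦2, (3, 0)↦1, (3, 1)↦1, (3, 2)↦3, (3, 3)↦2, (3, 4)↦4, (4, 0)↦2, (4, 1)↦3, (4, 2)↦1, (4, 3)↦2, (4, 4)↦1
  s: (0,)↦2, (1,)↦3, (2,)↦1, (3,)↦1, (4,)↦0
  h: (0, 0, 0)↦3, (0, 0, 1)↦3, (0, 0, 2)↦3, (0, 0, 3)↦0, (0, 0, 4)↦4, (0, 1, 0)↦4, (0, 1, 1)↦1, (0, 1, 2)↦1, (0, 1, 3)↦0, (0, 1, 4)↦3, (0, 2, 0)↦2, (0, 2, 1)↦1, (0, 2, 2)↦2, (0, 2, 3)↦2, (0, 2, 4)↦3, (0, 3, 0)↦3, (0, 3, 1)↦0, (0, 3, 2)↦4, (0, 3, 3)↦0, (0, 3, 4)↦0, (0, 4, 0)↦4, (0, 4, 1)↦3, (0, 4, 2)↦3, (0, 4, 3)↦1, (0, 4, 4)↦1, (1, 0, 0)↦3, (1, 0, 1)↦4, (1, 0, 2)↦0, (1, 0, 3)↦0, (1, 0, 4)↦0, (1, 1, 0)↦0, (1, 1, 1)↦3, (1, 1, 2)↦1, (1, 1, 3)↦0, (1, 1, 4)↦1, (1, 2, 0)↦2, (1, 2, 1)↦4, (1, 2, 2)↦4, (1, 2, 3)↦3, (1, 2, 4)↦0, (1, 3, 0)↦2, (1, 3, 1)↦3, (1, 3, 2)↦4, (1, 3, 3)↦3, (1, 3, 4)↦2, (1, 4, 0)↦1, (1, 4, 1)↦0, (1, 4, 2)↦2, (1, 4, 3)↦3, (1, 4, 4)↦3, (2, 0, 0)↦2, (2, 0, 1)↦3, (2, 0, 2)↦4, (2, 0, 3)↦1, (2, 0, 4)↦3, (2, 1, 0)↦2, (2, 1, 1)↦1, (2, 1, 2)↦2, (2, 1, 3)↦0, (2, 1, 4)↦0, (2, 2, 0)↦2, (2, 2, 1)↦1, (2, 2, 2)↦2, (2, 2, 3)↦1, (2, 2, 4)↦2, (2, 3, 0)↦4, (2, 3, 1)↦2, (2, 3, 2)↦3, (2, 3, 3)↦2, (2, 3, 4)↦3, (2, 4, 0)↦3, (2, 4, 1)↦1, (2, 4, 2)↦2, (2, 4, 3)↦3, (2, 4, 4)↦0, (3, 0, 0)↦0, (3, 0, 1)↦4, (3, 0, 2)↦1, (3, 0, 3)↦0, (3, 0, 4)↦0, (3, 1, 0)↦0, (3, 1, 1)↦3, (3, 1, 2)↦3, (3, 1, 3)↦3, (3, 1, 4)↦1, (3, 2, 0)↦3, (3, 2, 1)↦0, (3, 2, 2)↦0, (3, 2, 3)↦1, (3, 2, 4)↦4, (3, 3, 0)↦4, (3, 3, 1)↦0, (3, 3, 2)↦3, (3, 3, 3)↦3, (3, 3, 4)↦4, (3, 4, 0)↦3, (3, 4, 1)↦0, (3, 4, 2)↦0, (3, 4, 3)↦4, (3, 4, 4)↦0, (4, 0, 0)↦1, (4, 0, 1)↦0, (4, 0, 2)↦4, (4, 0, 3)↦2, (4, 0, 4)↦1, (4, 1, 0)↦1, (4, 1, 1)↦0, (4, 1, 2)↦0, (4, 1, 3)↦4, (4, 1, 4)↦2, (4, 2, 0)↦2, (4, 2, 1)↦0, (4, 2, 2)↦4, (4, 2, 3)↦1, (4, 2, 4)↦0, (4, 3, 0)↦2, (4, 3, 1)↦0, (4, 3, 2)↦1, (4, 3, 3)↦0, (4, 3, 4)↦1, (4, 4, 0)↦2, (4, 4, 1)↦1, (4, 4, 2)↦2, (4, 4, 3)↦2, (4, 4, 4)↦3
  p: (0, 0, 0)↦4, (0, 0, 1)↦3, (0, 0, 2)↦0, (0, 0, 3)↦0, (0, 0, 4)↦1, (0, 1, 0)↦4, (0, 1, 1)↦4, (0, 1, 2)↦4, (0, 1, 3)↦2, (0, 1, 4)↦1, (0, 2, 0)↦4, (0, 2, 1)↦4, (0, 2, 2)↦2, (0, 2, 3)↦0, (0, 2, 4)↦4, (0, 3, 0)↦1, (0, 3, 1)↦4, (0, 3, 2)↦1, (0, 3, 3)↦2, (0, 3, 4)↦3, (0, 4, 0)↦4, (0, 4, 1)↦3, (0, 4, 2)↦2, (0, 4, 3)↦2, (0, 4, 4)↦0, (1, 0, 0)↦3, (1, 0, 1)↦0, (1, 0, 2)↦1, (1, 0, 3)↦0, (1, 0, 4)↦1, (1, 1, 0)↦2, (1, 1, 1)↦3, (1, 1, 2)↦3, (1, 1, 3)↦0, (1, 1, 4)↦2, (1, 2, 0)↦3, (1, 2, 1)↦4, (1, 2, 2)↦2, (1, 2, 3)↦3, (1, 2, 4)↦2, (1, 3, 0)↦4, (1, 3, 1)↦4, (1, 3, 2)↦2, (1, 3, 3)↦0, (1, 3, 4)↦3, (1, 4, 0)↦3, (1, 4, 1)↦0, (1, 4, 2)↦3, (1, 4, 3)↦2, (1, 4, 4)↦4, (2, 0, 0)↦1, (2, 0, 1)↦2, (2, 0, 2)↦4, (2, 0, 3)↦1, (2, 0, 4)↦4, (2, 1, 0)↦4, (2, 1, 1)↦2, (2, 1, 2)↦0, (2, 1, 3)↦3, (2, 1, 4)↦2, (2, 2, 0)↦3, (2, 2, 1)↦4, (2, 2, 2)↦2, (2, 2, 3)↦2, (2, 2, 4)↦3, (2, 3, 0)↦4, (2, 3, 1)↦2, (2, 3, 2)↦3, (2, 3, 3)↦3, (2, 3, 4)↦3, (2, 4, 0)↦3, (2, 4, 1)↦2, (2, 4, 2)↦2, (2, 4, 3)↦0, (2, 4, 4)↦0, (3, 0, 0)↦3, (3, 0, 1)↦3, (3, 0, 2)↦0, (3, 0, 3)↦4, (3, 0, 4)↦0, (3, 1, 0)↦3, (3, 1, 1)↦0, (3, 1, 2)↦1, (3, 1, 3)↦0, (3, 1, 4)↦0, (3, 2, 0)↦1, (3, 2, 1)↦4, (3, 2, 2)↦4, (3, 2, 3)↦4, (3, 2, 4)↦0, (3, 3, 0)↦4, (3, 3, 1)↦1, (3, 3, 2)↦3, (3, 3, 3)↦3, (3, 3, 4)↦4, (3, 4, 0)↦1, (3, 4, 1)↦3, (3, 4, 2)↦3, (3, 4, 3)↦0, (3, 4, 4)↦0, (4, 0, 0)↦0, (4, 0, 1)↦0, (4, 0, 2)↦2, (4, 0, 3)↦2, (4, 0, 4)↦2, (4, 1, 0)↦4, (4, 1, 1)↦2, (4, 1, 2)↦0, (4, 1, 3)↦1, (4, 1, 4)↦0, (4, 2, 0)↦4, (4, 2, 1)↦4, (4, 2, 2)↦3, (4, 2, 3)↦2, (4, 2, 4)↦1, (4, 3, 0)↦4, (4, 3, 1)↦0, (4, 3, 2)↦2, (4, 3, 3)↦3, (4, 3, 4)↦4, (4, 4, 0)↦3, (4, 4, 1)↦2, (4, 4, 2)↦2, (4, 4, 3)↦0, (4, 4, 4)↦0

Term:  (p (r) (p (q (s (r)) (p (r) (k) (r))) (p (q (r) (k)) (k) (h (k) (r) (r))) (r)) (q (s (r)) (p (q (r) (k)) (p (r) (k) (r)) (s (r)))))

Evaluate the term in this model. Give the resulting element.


value = 0

  r = 1
  r = 1
  (s (r)) = s(1,) = 3
  r = 1
  k = 0
  r = 1
  (p (r) (k) (r)) = p(1, 0, 1) = 0
  (q (s (r)) (p (r) (k) (r))) = q(3, 0) = 1
  r = 1
  k = 0
  (q (r) (k)) = q(1, 0) = 2
  k = 0
  k = 0
  r = 1
  r = 1
  (h (k) (r) (r)) = h(0, 1, 1) = 1
  (p (q (r) (k)) (k) (h (k) (r) (r))) = p(2, 0, 1) = 2
  r = 1
  (p (q (s (r)) (p (r) (k) (r))) (p (q (r) (k)) (k) (h (k) (r) (r))) (r)) = p(1, 2, 1) = 4
  r = 1
  (s (r)) = s(1,) = 3
  r = 1
  k = 0
  (q (r) (k)) = q(1, 0) = 2
  r = 1
  k = 0
  r = 1
  (p (r) (k) (r)) = p(1, 0, 1) = 0
  r = 1
  (s (r)) = s(1,) = 3
  (p (q (r) (k)) (p (r) (k) (r)) (s (r))) = p(2, 0, 3) = 1
  (q (s (r)) (p (q (r) (k)) (p (r) (k) (r)) (s (r)))) = q(3, 1) = 1
  (p (r) (p (q (s (r)) (p (r) (k) (r))) (p (q (r) (k)) (k) (h (k) (r) (r))) (r)) (q (s (r)) (p (q (r) (k)) (p (r) (k) (r)) (s (r))))) = p(1, 4, 1) = 0
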